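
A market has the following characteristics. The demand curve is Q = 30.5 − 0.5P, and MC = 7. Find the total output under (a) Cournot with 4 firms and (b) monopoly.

Inverting demand: P = 61 − 2Q.
Cournot with 4 identical firms: the symmetric best-response condition is 61 − 10q = 7. Each firm produces q = 5.4, total output Q = 21.6, price P = 17.8.
A monopolist chooses Q where MR = MC. MR = 61 − 4Q; setting this equal to 7 gives Q = 13.5 and P = 34.

Cournot: Q = 21.6; Monopoly: Q = 13.5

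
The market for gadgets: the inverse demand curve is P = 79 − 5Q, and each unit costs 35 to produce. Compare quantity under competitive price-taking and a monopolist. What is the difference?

Under competition P = MC = 35, so Q = (79 − 35)/5 = 8.8.
The monopolist equates marginal revenue to marginal cost: 79 − 10Q = 35, so Q = 4.4. From demand, P = 57.
Change in quantity: 4.4 − 8.8 = −4.4.

Quantity falls by 4.4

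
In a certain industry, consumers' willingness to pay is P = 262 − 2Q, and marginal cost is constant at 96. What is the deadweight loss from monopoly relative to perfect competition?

Competitive firms price at marginal cost: P = 96, giving Q = 83.
Monopoly sets MR = MC: 262 − 4Q = 96 ⇒ Q = 41.5, P = 262 − 2·41.5 = 179.
DWL is the triangle between Q = 41.5 and Q = 83: ½·(83 − 41.5)·(179 − 96) = 1722.25.

DWL = 1722.25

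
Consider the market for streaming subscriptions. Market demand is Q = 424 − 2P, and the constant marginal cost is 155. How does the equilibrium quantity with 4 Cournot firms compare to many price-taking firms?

Inverting demand: P = 212 − 0.5Q.
In a 4-firm Cournot equilibrium, symmetry and the first-order condition give q = (212 − 155)/(2.5) = 22.8. So Q = 91.2 and P = 166.4.
Perfect competition: P = MC = 155, so 212 − 0.5Q = 155 and Q = 114.

Cournot: Q = 91.2; Competition: Q = 114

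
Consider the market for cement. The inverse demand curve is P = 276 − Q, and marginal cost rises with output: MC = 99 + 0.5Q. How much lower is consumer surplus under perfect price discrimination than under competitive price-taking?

Competitive equilibrium sets price equal to marginal cost: 276 − Q = 99 + 0.5Q, so Q = 118 and P = 158.
CS = ½·(276 − 158)·118 = 6962.
A perfectly discriminating monopolist sells every unit with P(Q) ≥ MC(Q), so output equals the competitive quantity Q = 118. Each buyer pays their reservation price, so CS = 0 and the firm captures all surplus.
CS = 0.
Change in consumer surplus: 0 − 6962 = −6962.

Consumer surplus falls by 6962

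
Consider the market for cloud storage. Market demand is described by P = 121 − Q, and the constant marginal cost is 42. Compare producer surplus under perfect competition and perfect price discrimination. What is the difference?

Competitive firms price at marginal cost: P = 42, giving Q = 79.
PS = (42 − 42)·79 = 0.
A perfectly discriminating monopolist sells every unit with P(Q) ≥ MC(Q), so output equals the competitive quantity Q = 79. Each buyer pays their reservation price, so CS = 0 and the firm captures all surplus.
PS = ½·(121 − 42)·79 = 3120.5.
Change in producer surplus: 3120.5 − 0 = 3120.5.

PS rises by 3120.5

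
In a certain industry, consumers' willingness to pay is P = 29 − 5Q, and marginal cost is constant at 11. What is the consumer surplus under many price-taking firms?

Perfect competition: P = MC = 11, so 29 − 5Q = 11 and Q = 3.6.
CS = ½·(29 − 11)·3.6 = 32.4.

CS = 32.4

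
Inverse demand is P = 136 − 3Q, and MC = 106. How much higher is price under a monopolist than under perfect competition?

P rises by 15

Perfect competition: P = MC = 106, so 136 − 3Q = 106 and Q = 10.
The monopolist equates marginal revenue to marginal cost: 136 − 6Q = 106, so Q = 5. From demand, P = 121.
Change in price: 121 − 106 = 15.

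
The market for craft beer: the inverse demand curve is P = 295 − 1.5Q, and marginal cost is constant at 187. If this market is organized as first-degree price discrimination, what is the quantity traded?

A perfectly discriminating monopolist sells every unit with P(Q) ≥ MC(Q), so output equals the competitive quantity Q = 72. Each buyer pays their reservation price, so CS = 0 and the firm captures all surplus.

Q = 72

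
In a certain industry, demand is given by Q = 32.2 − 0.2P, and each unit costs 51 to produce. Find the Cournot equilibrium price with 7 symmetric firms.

P = 64.75

Inverting demand: P = 161 − 5Q.
In a 7-firm Cournot equilibrium, symmetry and the first-order condition give q = (161 − 51)/(40) = 2.75. So Q = 19.25 and P = 64.75.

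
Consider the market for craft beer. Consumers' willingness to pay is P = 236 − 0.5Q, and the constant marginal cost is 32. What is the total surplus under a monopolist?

A monopolist chooses Q where MR = MC. MR = 236 − Q; setting this equal to 32 gives Q = 204 and P = 134.
CS = ½·(236 − 134)·204 = 10404; PS = (134 − 32)·204 = 20808; TS = 31212.

TS = 31212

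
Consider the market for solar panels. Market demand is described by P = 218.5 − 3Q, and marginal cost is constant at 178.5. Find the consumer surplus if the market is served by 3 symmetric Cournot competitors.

With 3 symmetric Cournot firms, each firm's FOC gives 218.5 − 12q = 178.5, so q = 10/3, Q = 3·10/3 = 10, and P = 188.5.
CS = ½·(218.5 − 188.5)·10 = 150.

CS = 150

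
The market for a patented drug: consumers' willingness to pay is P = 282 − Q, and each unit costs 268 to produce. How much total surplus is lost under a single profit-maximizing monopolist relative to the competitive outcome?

DWL = 24.5

Competitive firms price at marginal cost: P = 268, giving Q = 14.
The monopolist equates marginal revenue to marginal cost: 282 − 2Q = 268, so Q = 7. From demand, P = 275.
DWL is the triangle between Q = 7 and Q = 14: ½·(14 − 7)·(275 − 268) = 24.5.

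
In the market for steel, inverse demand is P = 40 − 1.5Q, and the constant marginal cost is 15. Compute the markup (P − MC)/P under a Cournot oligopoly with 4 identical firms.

In a 4-firm Cournot equilibrium, symmetry and the first-order condition give q = (40 − 15)/(7.5) = 10/3. So Q = 40/3 and P = 20.
Lerner index = (P − MC)/P = (20 − 15)/20 = 0.25.

Lerner index = 0.25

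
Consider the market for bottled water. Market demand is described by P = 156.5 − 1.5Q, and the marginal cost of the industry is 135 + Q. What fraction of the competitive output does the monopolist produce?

Q_m/Q_c = 0.625

The monopolist equates marginal revenue to marginal cost: 156.5 − 3Q = 135 + Q, so Q = 5.375. From demand, P = 2375/16.
Competitive equilibrium sets price equal to marginal cost: 156.5 − 1.5Q = 135 + Q, so Q = 8.6 and P = 143.6.
Ratio Q_m/Q_c = 5.375/8.6 = 0.625.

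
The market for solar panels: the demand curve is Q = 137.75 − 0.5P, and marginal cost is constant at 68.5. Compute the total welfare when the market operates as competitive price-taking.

Inverting demand: P = 275.5 − 2Q.
Competitive firms price at marginal cost: P = 68.5, giving Q = 103.5.
CS = ½·(275.5 − 68.5)·103.5 = 10712.25; PS = (68.5 − 68.5)·103.5 = 0; TS = 10712.25.

TS = 10712.25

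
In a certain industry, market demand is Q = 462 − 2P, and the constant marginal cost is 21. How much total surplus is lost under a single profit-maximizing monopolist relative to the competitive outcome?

DWL = 11025

Inverting demand: P = 231 − 0.5Q.
Perfect competition: P = MC = 21, so 231 − 0.5Q = 21 and Q = 420.
Monopoly sets MR = MC: 231 − Q = 21 ⇒ Q = 210, P = 231 − 0.5·210 = 126.
DWL is the triangle between Q = 210 and Q = 420: ½·(420 − 210)·(126 − 21) = 11025.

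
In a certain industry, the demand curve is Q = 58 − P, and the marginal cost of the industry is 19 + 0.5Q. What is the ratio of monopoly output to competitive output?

Q_m/Q_c = 0.6

Inverting demand: P = 58 − Q.
Monopoly sets MR = MC: 58 − 2Q = 19 + 0.5Q ⇒ Q = 15.6, P = 58 − 15.6 = 42.4.
Competitive equilibrium sets price equal to marginal cost: 58 − Q = 19 + 0.5Q, so Q = 26 and P = 32.
Ratio Q_m/Q_c = 15.6/26 = 0.6.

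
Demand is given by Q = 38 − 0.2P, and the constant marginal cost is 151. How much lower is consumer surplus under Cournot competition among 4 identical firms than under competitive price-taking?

Inverting demand: P = 190 − 5Q.
Perfect competition: P = MC = 151, so 190 − 5Q = 151 and Q = 7.8.
CS = ½·(190 − 151)·7.8 = 152.1.
In a 4-firm Cournot equilibrium, symmetry and the first-order condition give q = (190 − 151)/(25) = 1.56. So Q = 6.24 and P = 158.8.
CS = ½·(190 − 158.8)·6.24 = 97.344.
Change in consumer surplus: 97.344 − 152.1 = −54.756.

CS falls by 54.756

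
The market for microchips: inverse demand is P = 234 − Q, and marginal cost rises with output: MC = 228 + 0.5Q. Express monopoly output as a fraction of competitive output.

Q_m/Q_c = 0.6

The monopolist equates marginal revenue to marginal cost: 234 − 2Q = 228 + 0.5Q, so Q = 2.4. From demand, P = 231.6.
Under competition P = MC: 234 − Q = 228 + 0.5Q ⇒ Q = 4, P = 230.
Ratio Q_m/Q_c = 2.4/4 = 0.6.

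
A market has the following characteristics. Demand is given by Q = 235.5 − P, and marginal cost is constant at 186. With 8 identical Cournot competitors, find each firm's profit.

π_i = 30.25

Inverting demand: P = 235.5 − Q.
Cournot with 8 identical firms: the symmetric best-response condition is 235.5 − 9q = 186. Each firm produces q = 5.5, total output Q = 44, price P = 191.5.
Each firm's profit = (191.5 − 186)·5.5 = 30.25.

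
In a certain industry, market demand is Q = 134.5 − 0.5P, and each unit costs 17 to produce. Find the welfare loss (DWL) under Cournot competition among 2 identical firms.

Inverting demand: P = 269 − 2Q.
Under competition P = MC = 17, so Q = (269 − 17)/2 = 126.
With 2 symmetric Cournot firms, each firm's FOC gives 269 − 6q = 17, so q = 42, Q = 2·42 = 84, and P = 101.
DWL is the triangle between Q = 84 and Q = 126: ½·(126 − 84)·(101 − 17) = 1764.

DWL = 1764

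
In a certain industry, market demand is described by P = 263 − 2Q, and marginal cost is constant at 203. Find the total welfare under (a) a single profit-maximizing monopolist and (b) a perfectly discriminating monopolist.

Monopoly: TS = 675; Perfect PD: TS = 900

The monopolist equates marginal revenue to marginal cost: 263 − 4Q = 203, so Q = 15. From demand, P = 233.
CS = ½·(263 − 233)·15 = 225; PS = (233 − 203)·15 = 450; TS = 675.
A perfectly discriminating monopolist sells every unit with P(Q) ≥ MC(Q), so output equals the competitive quantity Q = 30. Each buyer pays their reservation price, so CS = 0 and the firm captures all surplus.
TS = 900 (equal to competitive TS).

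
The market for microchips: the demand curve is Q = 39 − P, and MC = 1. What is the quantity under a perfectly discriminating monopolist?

Inverting demand: P = 39 − Q.
A perfectly discriminating monopolist sells every unit with P(Q) ≥ MC(Q), so output equals the competitive quantity Q = 38. Each buyer pays their reservation price, so CS = 0 and the firm captures all surplus.

Q = 38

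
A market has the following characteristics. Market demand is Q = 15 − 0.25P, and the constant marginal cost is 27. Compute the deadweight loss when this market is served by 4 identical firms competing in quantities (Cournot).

Inverting demand: P = 60 − 4Q.
Perfect competition: P = MC = 27, so 60 − 4Q = 27 and Q = 8.25.
In a 4-firm Cournot equilibrium, symmetry and the first-order condition give q = (60 − 27)/(20) = 1.65. So Q = 6.6 and P = 33.6.
DWL is the triangle between Q = 6.6 and Q = 8.25: ½·(8.25 − 6.6)·(33.6 − 27) = 5.445.

DWL = 5.445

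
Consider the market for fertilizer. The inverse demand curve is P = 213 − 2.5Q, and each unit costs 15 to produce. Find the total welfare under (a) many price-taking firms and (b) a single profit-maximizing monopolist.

Under competition P = MC = 15, so Q = (213 − 15)/2.5 = 79.2.
CS = ½·(213 − 15)·79.2 = 7840.8; PS = (15 − 15)·79.2 = 0; TS = 7840.8.
Monopoly sets MR = MC: 213 − 5Q = 15 ⇒ Q = 39.6, P = 213 − 2.5·39.6 = 114.
CS = ½·(213 − 114)·39.6 = 1960.2; PS = (114 − 15)·39.6 = 3920.4; TS = 5880.6.

Competition: TS = 7840.8; Monopoly: TS = 5880.6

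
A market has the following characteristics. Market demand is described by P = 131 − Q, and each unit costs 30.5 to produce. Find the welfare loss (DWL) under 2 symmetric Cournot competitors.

Perfect competition: P = MC = 30.5, so 131 − Q = 30.5 and Q = 100.5.
Cournot with 2 identical firms: the symmetric best-response condition is 131 − 3q = 30.5. Each firm produces q = 33.5, total output Q = 67, price P = 64.
DWL is the triangle between Q = 67 and Q = 100.5: ½·(100.5 − 67)·(64 − 30.5) = 561.125.

DWL = 561.125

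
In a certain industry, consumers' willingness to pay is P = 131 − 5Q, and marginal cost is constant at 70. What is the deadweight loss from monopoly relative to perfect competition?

DWL = 93.025

Under competition P = MC = 70, so Q = (131 − 70)/5 = 12.2.
The monopolist equates marginal revenue to marginal cost: 131 − 10Q = 70, so Q = 6.1. From demand, P = 100.5.
DWL is the triangle between Q = 6.1 and Q = 12.2: ½·(12.2 − 6.1)·(100.5 − 70) = 93.025.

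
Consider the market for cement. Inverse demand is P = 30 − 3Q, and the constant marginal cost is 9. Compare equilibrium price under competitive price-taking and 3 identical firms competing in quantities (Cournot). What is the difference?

Competitive firms price at marginal cost: P = 9, giving Q = 7.
With 3 symmetric Cournot firms, each firm's FOC gives 30 − 12q = 9, so q = 1.75, Q = 3·1.75 = 5.25, and P = 14.25.
Change in equilibrium price: 14.25 − 9 = 5.25.

Equilibrium price rises by 5.25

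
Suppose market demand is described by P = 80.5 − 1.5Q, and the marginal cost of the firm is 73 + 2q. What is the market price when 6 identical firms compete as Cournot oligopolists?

P = 75.1

Cournot with 6 identical firms: the symmetric best-response condition is 80.5 − 10.5q = 73 + 2q. Each firm produces q = 0.6, total output Q = 3.6, price P = 75.1.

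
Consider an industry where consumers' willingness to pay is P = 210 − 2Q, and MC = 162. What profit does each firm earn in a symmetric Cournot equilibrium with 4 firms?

π_i = 46.08

Cournot with 4 identical firms: the symmetric best-response condition is 210 − 10q = 162. Each firm produces q = 4.8, total output Q = 19.2, price P = 171.6.
Each firm's profit = (171.6 − 162)·4.8 = 46.08.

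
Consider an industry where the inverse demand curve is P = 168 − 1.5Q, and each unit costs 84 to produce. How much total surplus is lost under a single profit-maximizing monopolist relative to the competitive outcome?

DWL = 588

Under competition P = MC = 84, so Q = (168 − 84)/1.5 = 56.
The monopolist equates marginal revenue to marginal cost: 168 − 3Q = 84, so Q = 28. From demand, P = 126.
DWL is the triangle between Q = 28 and Q = 56: ½·(56 − 28)·(126 − 84) = 588.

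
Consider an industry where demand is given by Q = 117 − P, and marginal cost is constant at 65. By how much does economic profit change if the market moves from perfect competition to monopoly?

Economic profit rises by 676

Inverting demand: P = 117 − Q.
Under competition P = MC = 65, so Q = (117 − 65)/1 = 52.
Profit = (65 − 65)·52 = 0.
The monopolist equates marginal revenue to marginal cost: 117 − 2Q = 65, so Q = 26. From demand, P = 91.
Profit = (91 − 65)·26 = 676.
Change in economic profit: 676 − 0 = 676.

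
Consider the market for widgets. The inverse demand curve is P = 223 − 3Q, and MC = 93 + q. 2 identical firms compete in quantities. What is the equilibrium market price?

In a 2-firm Cournot equilibrium, symmetry and the first-order condition give q = (223 − 93)/(10) = 13. So Q = 26 and P = 145.

P = 145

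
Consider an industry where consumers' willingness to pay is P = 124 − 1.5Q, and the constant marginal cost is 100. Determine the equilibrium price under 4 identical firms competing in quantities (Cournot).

P = 104.8

Cournot with 4 identical firms: the symmetric best-response condition is 124 − 7.5q = 100. Each firm produces q = 3.2, total output Q = 12.8, price P = 104.8.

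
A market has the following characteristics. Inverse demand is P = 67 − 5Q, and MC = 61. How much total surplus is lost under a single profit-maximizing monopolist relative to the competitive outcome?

Under competition P = MC = 61, so Q = (67 − 61)/5 = 1.2.
Monopoly sets MR = MC: 67 − 10Q = 61 ⇒ Q = 0.6, P = 67 − 5·0.6 = 64.
DWL is the triangle between Q = 0.6 and Q = 1.2: ½·(1.2 − 0.6)·(64 − 61) = 0.9.

DWL = 0.9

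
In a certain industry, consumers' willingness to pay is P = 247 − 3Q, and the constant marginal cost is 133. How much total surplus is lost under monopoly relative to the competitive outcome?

DWL = 541.5

Under competition P = MC = 133, so Q = (247 − 133)/3 = 38.
Monopoly sets MR = MC: 247 − 6Q = 133 ⇒ Q = 19, P = 247 − 3·19 = 190.
DWL is the triangle between Q = 19 and Q = 38: ½·(38 − 19)·(190 − 133) = 541.5.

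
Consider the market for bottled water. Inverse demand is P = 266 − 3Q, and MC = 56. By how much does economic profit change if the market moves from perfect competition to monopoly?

π rises by 3675

Competitive firms price at marginal cost: P = 56, giving Q = 70.
Profit = (56 − 56)·70 = 0.
Monopoly sets MR = MC: 266 − 6Q = 56 ⇒ Q = 35, P = 266 − 3·35 = 161.
Profit = (161 − 56)·35 = 3675.
Change in economic profit: 3675 − 0 = 3675.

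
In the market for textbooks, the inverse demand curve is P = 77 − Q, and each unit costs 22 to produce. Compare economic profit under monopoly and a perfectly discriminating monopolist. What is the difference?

Economic profit rises by 756.25

Monopoly sets MR = MC: 77 − 2Q = 22 ⇒ Q = 27.5, P = 77 − 27.5 = 49.5.
Profit = (49.5 − 22)·27.5 = 756.25.
Under first-degree price discrimination the firm charges each unit its demand price and produces up to where P = MC, i.e. Q = 55. Consumer surplus is zero; producer surplus equals total surplus.
PS equals the full surplus area, 1512.5. Profit = 1512.5 = 1512.5.
Change in economic profit: 1512.5 − 756.25 = 756.25.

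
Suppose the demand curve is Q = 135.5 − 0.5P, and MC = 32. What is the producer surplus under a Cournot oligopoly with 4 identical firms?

PS = 4569.68

Inverting demand: P = 271 − 2Q.
With 4 symmetric Cournot firms, each firm's FOC gives 271 − 10q = 32, so q = 23.9, Q = 4·23.9 = 95.6, and P = 79.8.
PS = (79.8 − 32)·95.6 = 4569.68.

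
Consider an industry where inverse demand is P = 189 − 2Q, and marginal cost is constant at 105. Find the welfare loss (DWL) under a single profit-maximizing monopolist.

DWL = 441

Under competition P = MC = 105, so Q = (189 − 105)/2 = 42.
A monopolist chooses Q where MR = MC. MR = 189 − 4Q; setting this equal to 105 gives Q = 21 and P = 147.
DWL is the triangle between Q = 21 and Q = 42: ½·(42 − 21)·(147 − 105) = 441.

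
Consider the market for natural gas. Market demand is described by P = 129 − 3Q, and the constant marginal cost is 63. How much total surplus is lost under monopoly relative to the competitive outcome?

Under competition P = MC = 63, so Q = (129 − 63)/3 = 22.
A monopolist chooses Q where MR = MC. MR = 129 − 6Q; setting this equal to 63 gives Q = 11 and P = 96.
DWL is the triangle between Q = 11 and Q = 22: ½·(22 − 11)·(96 − 63) = 181.5.

DWL = 181.5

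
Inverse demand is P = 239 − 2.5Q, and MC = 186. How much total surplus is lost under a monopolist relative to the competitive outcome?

DWL = 140.45

Competitive firms price at marginal cost: P = 186, giving Q = 21.2.
Monopoly sets MR = MC: 239 − 5Q = 186 ⇒ Q = 10.6, P = 239 − 2.5·10.6 = 212.5.
DWL is the triangle between Q = 10.6 and Q = 21.2: ½·(21.2 − 10.6)·(212.5 − 186) = 140.45.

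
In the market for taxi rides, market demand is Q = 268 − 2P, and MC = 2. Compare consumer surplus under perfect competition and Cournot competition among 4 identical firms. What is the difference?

Inverting demand: P = 134 − 0.5Q.
Perfect competition: P = MC = 2, so 134 − 0.5Q = 2 and Q = 264.
CS = ½·(134 − 2)·264 = 17424.
In a 4-firm Cournot equilibrium, symmetry and the first-order condition give q = (134 − 2)/(2.5) = 52.8. So Q = 211.2 and P = 28.4.
CS = ½·(134 − 28.4)·211.2 = 11151.36.
Change in consumer surplus: 11151.36 − 17424 = −6272.64.

CS falls by 6272.64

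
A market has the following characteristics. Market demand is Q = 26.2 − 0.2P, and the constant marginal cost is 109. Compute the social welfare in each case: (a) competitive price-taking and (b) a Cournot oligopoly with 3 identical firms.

Inverting demand: P = 131 − 5Q.
Competitive firms price at marginal cost: P = 109, giving Q = 4.4.
CS = ½·(131 − 109)·4.4 = 48.4; PS = (109 − 109)·4.4 = 0; TS = 48.4.
With 3 symmetric Cournot firms, each firm's FOC gives 131 − 20q = 109, so q = 1.1, Q = 3·1.1 = 3.3, and P = 114.5.
CS = ½·(131 − 114.5)·3.3 = 27.225; PS = (114.5 − 109)·3.3 = 18.15; TS = 45.375.

Competition: TS = 48.4; Cournot: TS = 45.375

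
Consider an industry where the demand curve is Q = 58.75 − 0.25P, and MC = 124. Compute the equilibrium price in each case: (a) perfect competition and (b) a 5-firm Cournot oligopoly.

Inverting demand: P = 235 − 4Q.
Competitive firms price at marginal cost: P = 124, giving Q = 27.75.
With 5 symmetric Cournot firms, each firm's FOC gives 235 − 24q = 124, so q = 4.625, Q = 5·4.625 = 23.125, and P = 142.5.

Competition: P = 124; Cournot: P = 142.5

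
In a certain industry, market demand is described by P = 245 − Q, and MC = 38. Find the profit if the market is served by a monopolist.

The monopolist equates marginal revenue to marginal cost: 245 − 2Q = 38, so Q = 103.5. From demand, P = 141.5.
Profit = (141.5 − 38)·103.5 = 10712.25.

Profit = 10712.25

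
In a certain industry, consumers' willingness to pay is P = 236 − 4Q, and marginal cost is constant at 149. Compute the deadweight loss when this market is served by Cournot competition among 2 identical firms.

Perfect competition: P = MC = 149, so 236 − 4Q = 149 and Q = 21.75.
Cournot with 2 identical firms: the symmetric best-response condition is 236 − 12q = 149. Each firm produces q = 7.25, total output Q = 14.5, price P = 178.
DWL is the triangle between Q = 14.5 and Q = 21.75: ½·(21.75 − 14.5)·(178 − 149) = 105.125.

DWL = 105.125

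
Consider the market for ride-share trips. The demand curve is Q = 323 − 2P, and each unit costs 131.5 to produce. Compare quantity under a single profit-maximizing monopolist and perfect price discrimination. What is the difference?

Inverting demand: P = 161.5 − 0.5Q.
A monopolist chooses Q where MR = MC. MR = 161.5 − Q; setting this equal to 131.5 gives Q = 30 and P = 146.5.
A perfectly discriminating monopolist sells every unit with P(Q) ≥ MC(Q), so output equals the competitive quantity Q = 60. Each buyer pays their reservation price, so CS = 0 and the firm captures all surplus.
Change in quantity: 60 − 30 = 30.

Q rises by 30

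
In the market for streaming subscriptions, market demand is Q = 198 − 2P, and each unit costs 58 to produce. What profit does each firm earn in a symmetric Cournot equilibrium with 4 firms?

π_i = 134.48

Inverting demand: P = 99 − 0.5Q.
In a 4-firm Cournot equilibrium, symmetry and the first-order condition give q = (99 − 58)/(2.5) = 16.4. So Q = 65.6 and P = 66.2.
Each firm's profit = (66.2 − 58)·16.4 = 134.48.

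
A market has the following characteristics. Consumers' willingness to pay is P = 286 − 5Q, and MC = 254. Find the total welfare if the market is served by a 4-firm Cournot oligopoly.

TS = 98.304

Cournot with 4 identical firms: the symmetric best-response condition is 286 − 25q = 254. Each firm produces q = 1.28, total output Q = 5.12, price P = 260.4.
CS = ½·(286 − 260.4)·5.12 = 65.536; PS = (260.4 − 254)·5.12 = 32.768; TS = 98.304.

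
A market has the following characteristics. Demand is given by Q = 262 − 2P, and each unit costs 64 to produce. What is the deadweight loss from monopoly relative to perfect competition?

DWL = 1122.25

Inverting demand: P = 131 − 0.5Q.
Competitive firms price at marginal cost: P = 64, giving Q = 134.
The monopolist equates marginal revenue to marginal cost: 131 − Q = 64, so Q = 67. From demand, P = 97.5.
DWL is the triangle between Q = 67 and Q = 134: ½·(134 − 67)·(97.5 − 64) = 1122.25.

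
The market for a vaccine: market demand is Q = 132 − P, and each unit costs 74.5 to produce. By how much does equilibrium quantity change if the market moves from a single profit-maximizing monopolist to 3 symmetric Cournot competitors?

Inverting demand: P = 132 − Q.
Monopoly sets MR = MC: 132 − 2Q = 74.5 ⇒ Q = 28.75, P = 132 − 28.75 = 103.25.
Cournot with 3 identical firms: the symmetric best-response condition is 132 − 4q = 74.5. Each firm produces q = 14.375, total output Q = 43.125, price P = 88.875.
Change in equilibrium quantity: 43.125 − 28.75 = 14.375.

Q rises by 14.375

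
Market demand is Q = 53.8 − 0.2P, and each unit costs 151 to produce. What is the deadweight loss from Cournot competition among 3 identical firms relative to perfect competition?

DWL = 87.025

Inverting demand: P = 269 − 5Q.
Under competition P = MC = 151, so Q = (269 − 151)/5 = 23.6.
In a 3-firm Cournot equilibrium, symmetry and the first-order condition give q = (269 − 151)/(20) = 5.9. So Q = 17.7 and P = 180.5.
DWL is the triangle between Q = 17.7 and Q = 23.6: ½·(23.6 − 17.7)·(180.5 − 151) = 87.025.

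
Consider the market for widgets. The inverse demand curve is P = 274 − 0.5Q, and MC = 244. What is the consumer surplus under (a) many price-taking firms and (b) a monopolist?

Competition: CS = 900; Monopoly: CS = 225

Competitive firms price at marginal cost: P = 244, giving Q = 60.
CS = ½·(274 − 244)·60 = 900.
The monopolist equates marginal revenue to marginal cost: 274 − Q = 244, so Q = 30. From demand, P = 259.
CS = ½·(274 − 259)·30 = 225.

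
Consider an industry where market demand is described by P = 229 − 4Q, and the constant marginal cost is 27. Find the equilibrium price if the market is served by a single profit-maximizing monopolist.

The monopolist equates marginal revenue to marginal cost: 229 − 8Q = 27, so Q = 25.25. From demand, P = 128.

P = 128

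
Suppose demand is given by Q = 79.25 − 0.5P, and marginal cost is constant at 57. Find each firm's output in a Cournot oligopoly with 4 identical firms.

Inverting demand: P = 158.5 − 2Q.
Cournot with 4 identical firms: the symmetric best-response condition is 158.5 − 10q = 57. Each firm produces q = 10.15, total output Q = 40.6, price P = 77.3.

q_i = 10.15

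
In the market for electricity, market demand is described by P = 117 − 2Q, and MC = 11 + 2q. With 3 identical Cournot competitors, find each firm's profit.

With 3 symmetric Cournot firms, each firm's FOC gives 117 − 8q = 11 + 2q, so q = 10.6, Q = 3·10.6 = 31.8, and P = 53.4.
Each firm's profit = 53.4·10.6 − (11·10.6 + ½·2·10.6²) = 337.08.

π_i = 337.08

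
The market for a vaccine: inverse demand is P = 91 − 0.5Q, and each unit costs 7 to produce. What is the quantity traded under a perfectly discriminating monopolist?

Q = 168

Under first-degree price discrimination the firm charges each unit its demand price and produces up to where P = MC, i.e. Q = 168. Consumer surplus is zero; producer surplus equals total surplus.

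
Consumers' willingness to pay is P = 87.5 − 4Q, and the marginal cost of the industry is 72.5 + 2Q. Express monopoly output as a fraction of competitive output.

Q_m/Q_c = 0.6

The monopolist equates marginal revenue to marginal cost: 87.5 − 8Q = 72.5 + 2Q, so Q = 1.5. From demand, P = 81.5.
Under competition P = MC: 87.5 − 4Q = 72.5 + 2Q ⇒ Q = 2.5, P = 77.5.
Ratio Q_m/Q_c = 1.5/2.5 = 0.6.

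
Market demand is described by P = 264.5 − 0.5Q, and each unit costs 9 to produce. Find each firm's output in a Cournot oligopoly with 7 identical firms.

q_i = 63.875

Cournot with 7 identical firms: the symmetric best-response condition is 264.5 − 4q = 9. Each firm produces q = 63.875, total output Q = 447.125, price P = 655/16.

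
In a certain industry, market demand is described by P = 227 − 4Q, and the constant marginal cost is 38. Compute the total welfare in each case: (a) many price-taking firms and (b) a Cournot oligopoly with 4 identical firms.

Competition: TS = 4465.125; Cournot: TS = 4286.52

Under competition P = MC = 38, so Q = (227 − 38)/4 = 47.25.
CS = ½·(227 − 38)·47.25 = 4465.125; PS = (38 − 38)·47.25 = 0; TS = 4465.125.
With 4 symmetric Cournot firms, each firm's FOC gives 227 − 20q = 38, so q = 9.45, Q = 4·9.45 = 37.8, and P = 75.8.
CS = ½·(227 − 75.8)·37.8 = 2857.68; PS = (75.8 − 38)·37.8 = 1428.84; TS = 4286.52.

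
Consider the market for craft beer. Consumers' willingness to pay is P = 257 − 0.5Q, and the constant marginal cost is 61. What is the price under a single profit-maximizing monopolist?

P = 159

The monopolist equates marginal revenue to marginal cost: 257 − Q = 61, so Q = 196. From demand, P = 159.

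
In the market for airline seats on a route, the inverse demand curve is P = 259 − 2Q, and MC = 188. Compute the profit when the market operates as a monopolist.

Profit = 630.125

Monopoly sets MR = MC: 259 − 4Q = 188 ⇒ Q = 17.75, P = 259 − 2·17.75 = 223.5.
Profit = (223.5 − 188)·17.75 = 630.125.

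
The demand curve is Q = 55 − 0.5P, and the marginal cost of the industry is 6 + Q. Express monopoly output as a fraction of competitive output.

Inverting demand: P = 110 − 2Q.
A monopolist chooses Q where MR = MC. MR = 110 − 4Q; setting this equal to 6 + Q gives Q = 20.8 and P = 68.4.
Competitive equilibrium sets price equal to marginal cost: 110 − 2Q = 6 + Q, so Q = 104/3 and P = 122/3.
Ratio Q_m/Q_c = 20.8/(104/3) = 0.6.

Q_m/Q_c = 0.6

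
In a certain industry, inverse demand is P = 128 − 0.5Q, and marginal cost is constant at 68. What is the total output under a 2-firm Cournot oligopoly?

Q = 80

Cournot with 2 identical firms: the symmetric best-response condition is 128 − 1.5q = 68. Each firm produces q = 40, total output Q = 80, price P = 88.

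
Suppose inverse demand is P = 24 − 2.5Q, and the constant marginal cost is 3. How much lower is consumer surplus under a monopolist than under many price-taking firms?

CS falls by 66.15

Under competition P = MC = 3, so Q = (24 − 3)/2.5 = 8.4.
CS = ½·(24 − 3)·8.4 = 88.2.
Monopoly sets MR = MC: 24 − 5Q = 3 ⇒ Q = 4.2, P = 24 − 2.5·4.2 = 13.5.
CS = ½·(24 − 13.5)·4.2 = 22.05.
Change in consumer surplus: 22.05 − 88.2 = −66.15.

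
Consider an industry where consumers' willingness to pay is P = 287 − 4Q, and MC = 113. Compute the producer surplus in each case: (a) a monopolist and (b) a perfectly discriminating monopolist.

The monopolist equates marginal revenue to marginal cost: 287 − 8Q = 113, so Q = 21.75. From demand, P = 200.
PS = (200 − 113)·21.75 = 1892.25.
Under first-degree price discrimination the firm charges each unit its demand price and produces up to where P = MC, i.e. Q = 43.5. Consumer surplus is zero; producer surplus equals total surplus.
PS = ½·(287 − 113)·43.5 = 3784.5.

Monopoly: PS = 1892.25; Perfect PD: PS = 3784.5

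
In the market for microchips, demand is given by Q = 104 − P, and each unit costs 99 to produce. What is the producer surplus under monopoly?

PS = 6.25

Inverting demand: P = 104 − Q.
A monopolist chooses Q where MR = MC. MR = 104 − 2Q; setting this equal to 99 gives Q = 2.5 and P = 101.5.
PS = (101.5 − 99)·2.5 = 6.25.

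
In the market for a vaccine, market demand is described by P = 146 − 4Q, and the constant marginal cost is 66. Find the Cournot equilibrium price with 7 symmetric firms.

P = 76

In a 7-firm Cournot equilibrium, symmetry and the first-order condition give q = (146 − 66)/(32) = 2.5. So Q = 17.5 and P = 76.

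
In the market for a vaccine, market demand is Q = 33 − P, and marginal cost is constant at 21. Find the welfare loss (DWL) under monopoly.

Inverting demand: P = 33 − Q.
Under competition P = MC = 21, so Q = (33 − 21)/1 = 12.
The monopolist equates marginal revenue to marginal cost: 33 − 2Q = 21, so Q = 6. From demand, P = 27.
DWL is the triangle between Q = 6 and Q = 12: ½·(12 − 6)·(27 − 21) = 18.

DWL = 18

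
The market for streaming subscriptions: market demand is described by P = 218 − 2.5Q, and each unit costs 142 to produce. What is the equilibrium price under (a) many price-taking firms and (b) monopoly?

Under competition P = MC = 142, so Q = (218 − 142)/2.5 = 30.4.
The monopolist equates marginal revenue to marginal cost: 218 − 5Q = 142, so Q = 15.2. From demand, P = 180.

Competition: P = 142; Monopoly: P = 180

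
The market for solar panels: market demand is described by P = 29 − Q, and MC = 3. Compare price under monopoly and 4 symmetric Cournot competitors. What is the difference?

Monopoly sets MR = MC: 29 − 2Q = 3 ⇒ Q = 13, P = 29 − 13 = 16.
Cournot with 4 identical firms: the symmetric best-response condition is 29 − 5q = 3. Each firm produces q = 5.2, total output Q = 20.8, price P = 8.2.
Change in price: 8.2 − 16 = −7.8.

P falls by 7.8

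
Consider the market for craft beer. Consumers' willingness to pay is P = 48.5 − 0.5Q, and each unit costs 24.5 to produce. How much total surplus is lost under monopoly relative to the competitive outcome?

DWL = 144

Competitive firms price at marginal cost: P = 24.5, giving Q = 48.
Monopoly sets MR = MC: 48.5 − Q = 24.5 ⇒ Q = 24, P = 48.5 − 0.5·24 = 36.5.
DWL is the triangle between Q = 24 and Q = 48: ½·(48 − 24)·(36.5 − 24.5) = 144.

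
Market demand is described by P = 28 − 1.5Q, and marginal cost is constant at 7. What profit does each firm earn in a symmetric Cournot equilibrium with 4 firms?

Cournot with 4 identical firms: the symmetric best-response condition is 28 − 7.5q = 7. Each firm produces q = 2.8, total output Q = 11.2, price P = 11.2.
Each firm's profit = (11.2 − 7)·2.8 = 11.76.

π_i = 11.76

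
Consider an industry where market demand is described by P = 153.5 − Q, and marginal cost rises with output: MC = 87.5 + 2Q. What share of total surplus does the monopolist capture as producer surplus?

Monopoly sets MR = MC: 153.5 − 2Q = 87.5 + 2Q ⇒ Q = 16.5, P = 153.5 − 16.5 = 137.
CS = ½·(153.5 − 137)·16.5 = 136.125.
PS = P·Q − VC(Q) = 137·16.5 − (87.5·16.5 + ½·2·16.5²) = 544.5.
Share captured = PS/TS = 544.5/680.625 = 0.8.

PS/TS = 0.8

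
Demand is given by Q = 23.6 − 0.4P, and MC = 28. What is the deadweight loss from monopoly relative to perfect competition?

DWL = 48.05

Inverting demand: P = 59 − 2.5Q.
Competitive firms price at marginal cost: P = 28, giving Q = 12.4.
Monopoly sets MR = MC: 59 − 5Q = 28 ⇒ Q = 6.2, P = 59 − 2.5·6.2 = 43.5.
DWL is the triangle between Q = 6.2 and Q = 12.4: ½·(12.4 − 6.2)·(43.5 − 28) = 48.05.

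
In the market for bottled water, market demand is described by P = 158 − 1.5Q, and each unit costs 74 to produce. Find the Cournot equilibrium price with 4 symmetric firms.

With 4 symmetric Cournot firms, each firm's FOC gives 158 − 7.5q = 74, so q = 11.2, Q = 4·11.2 = 44.8, and P = 90.8.

P = 90.8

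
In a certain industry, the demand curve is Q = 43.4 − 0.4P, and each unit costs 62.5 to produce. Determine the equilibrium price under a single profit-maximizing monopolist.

Inverting demand: P = 108.5 − 2.5Q.
Monopoly sets MR = MC: 108.5 − 5Q = 62.5 ⇒ Q = 9.2, P = 108.5 − 2.5·9.2 = 85.5.

P = 85.5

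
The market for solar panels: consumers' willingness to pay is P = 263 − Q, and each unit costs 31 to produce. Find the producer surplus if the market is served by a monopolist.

PS = 13456

Monopoly sets MR = MC: 263 − 2Q = 31 ⇒ Q = 116, P = 263 − 116 = 147.
PS = (147 − 31)·116 = 13456.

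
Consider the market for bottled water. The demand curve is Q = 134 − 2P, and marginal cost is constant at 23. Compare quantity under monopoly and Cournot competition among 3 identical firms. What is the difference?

Inverting demand: P = 67 − 0.5Q.
A monopolist chooses Q where MR = MC. MR = 67 − Q; setting this equal to 23 gives Q = 44 and P = 45.
With 3 symmetric Cournot firms, each firm's FOC gives 67 − 2q = 23, so q = 22, Q = 3·22 = 66, and P = 34.
Change in quantity: 66 − 44 = 22.

Quantity rises by 22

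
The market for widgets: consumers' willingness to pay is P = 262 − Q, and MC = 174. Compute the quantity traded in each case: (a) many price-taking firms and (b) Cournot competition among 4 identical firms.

Competition: Q = 88; Cournot: Q = 70.4

Perfect competition: P = MC = 174, so 262 − Q = 174 and Q = 88.
In a 4-firm Cournot equilibrium, symmetry and the first-order condition give q = (262 − 174)/(5) = 17.6. So Q = 70.4 and P = 191.6.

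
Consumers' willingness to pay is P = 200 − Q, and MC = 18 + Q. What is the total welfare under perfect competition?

TS = 8281

Under competition P = MC: 200 − Q = 18 + Q ⇒ Q = 91, P = 109.
CS = ½·(200 − 109)·91 = 4140.5; PS = (109·91 − 18·91 − ½·1·91²) = 4140.5; TS = 8281.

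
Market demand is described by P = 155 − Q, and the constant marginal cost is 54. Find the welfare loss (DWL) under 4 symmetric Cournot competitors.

DWL = 204.02

Perfect competition: P = MC = 54, so 155 − Q = 54 and Q = 101.
With 4 symmetric Cournot firms, each firm's FOC gives 155 − 5q = 54, so q = 20.2, Q = 4·20.2 = 80.8, and P = 74.2.
DWL is the triangle between Q = 80.8 and Q = 101: ½·(101 − 80.8)·(74.2 − 54) = 204.02.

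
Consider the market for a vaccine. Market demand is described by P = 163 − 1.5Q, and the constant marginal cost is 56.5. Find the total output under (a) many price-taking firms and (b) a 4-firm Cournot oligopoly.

Competitive firms price at marginal cost: P = 56.5, giving Q = 71.
With 4 symmetric Cournot firms, each firm's FOC gives 163 − 7.5q = 56.5, so q = 14.2, Q = 4·14.2 = 56.8, and P = 77.8.

Competition: Q = 71; Cournot: Q = 56.8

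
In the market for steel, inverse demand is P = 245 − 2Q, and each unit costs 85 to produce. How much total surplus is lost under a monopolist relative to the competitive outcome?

DWL = 1600

Competitive firms price at marginal cost: P = 85, giving Q = 80.
The monopolist equates marginal revenue to marginal cost: 245 − 4Q = 85, so Q = 40. From demand, P = 165.
DWL is the triangle between Q = 40 and Q = 80: ½·(80 − 40)·(165 − 85) = 1600.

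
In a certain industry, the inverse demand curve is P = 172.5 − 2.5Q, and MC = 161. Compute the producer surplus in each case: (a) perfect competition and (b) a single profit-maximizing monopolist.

Competition: PS = 0; Monopoly: PS = 13.225

Perfect competition: P = MC = 161, so 172.5 − 2.5Q = 161 and Q = 4.6.
PS = (161 − 161)·4.6 = 0.
The monopolist equates marginal revenue to marginal cost: 172.5 − 5Q = 161, so Q = 2.3. From demand, P = 166.75.
PS = (166.75 − 161)·2.3 = 13.225.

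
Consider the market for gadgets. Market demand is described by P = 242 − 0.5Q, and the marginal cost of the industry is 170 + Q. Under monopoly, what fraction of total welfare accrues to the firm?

PS/TS = 0.8

The monopolist equates marginal revenue to marginal cost: 242 − Q = 170 + Q, so Q = 36. From demand, P = 224.
CS = ½·(242 − 224)·36 = 324.
PS = P·Q − VC(Q) = 224·36 − (170·36 + ½·1·36²) = 1296.
Share captured = PS/TS = 1296/1620 = 0.8.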